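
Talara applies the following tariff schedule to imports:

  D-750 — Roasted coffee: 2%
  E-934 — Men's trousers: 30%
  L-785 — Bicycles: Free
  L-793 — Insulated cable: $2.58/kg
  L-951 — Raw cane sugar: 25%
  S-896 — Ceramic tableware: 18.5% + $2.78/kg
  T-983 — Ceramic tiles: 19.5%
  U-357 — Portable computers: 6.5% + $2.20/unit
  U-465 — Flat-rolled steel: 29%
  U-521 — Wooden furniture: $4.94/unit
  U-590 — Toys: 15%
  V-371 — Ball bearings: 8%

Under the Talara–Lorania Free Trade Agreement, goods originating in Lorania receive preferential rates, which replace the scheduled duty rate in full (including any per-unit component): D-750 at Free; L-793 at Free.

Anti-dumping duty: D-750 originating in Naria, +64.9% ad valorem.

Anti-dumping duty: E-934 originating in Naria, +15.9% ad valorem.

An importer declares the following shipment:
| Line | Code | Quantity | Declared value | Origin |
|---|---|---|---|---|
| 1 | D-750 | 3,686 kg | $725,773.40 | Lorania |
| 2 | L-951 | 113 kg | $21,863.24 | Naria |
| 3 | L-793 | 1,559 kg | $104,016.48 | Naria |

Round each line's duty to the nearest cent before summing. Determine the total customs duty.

Line 1 (D-750, Lorania, 3,686 kg, $725,773.40):
Base rate for D-750 is 2%.
Origin Lorania qualifies under the Talara–Lorania agreement and D-750 is covered: preferential rate Free applies instead.
The additional-duty order on D-750 targets Naria, not Lorania; it does not apply.
Duty = $725,773.40 × 0% = $0.00.
Line 2 (L-951, Naria, 113 kg, $21,863.24):
Base rate for L-951 is 25%.
Duty = $21,863.24 × 25% = $5,465.81.
Line 3 (L-793, Naria, 1,559 kg, $104,016.48):
Base rate for L-793 is $2.58/kg.
L-793 has an FTA preferential rate, but origin Naria is not Lorania; base rate stands.
Duty = 1,559 × $2.58 = $4,022.22.
Total = $0.00 + $5,465.81 + $4,022.22 = $9,488.03.

$9,488.03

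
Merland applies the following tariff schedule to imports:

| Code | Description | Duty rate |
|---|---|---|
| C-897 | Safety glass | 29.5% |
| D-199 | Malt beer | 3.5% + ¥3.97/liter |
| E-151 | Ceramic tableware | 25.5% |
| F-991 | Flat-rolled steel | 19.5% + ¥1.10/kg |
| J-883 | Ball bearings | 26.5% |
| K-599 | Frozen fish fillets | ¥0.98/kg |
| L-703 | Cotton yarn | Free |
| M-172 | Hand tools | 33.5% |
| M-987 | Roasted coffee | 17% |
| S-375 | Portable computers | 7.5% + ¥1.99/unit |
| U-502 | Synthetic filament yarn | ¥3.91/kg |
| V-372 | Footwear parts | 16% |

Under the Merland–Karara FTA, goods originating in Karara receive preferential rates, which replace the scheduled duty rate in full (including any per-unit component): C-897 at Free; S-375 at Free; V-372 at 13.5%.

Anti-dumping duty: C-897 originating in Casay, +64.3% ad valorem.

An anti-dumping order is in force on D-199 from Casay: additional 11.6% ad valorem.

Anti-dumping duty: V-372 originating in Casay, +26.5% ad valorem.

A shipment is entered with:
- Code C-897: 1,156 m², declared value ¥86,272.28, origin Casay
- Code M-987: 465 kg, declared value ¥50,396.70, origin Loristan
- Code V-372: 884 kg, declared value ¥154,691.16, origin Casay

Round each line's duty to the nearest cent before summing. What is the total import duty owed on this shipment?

Line 1 (C-897, Casay, 1,156 m², ¥86,272.28):
Base rate for C-897 is 29.5%.
C-897 has an FTA preferential rate, but origin Casay is not Karara; base rate stands.
Additional duty on C-897 from Casay: +64.3%. Applied ad valorem rate: 29.5% + 64.3% = 93.8%.
Duty = ¥86,272.28 × 93.8% = ¥80,923.40.
Line 2 (M-987, Loristan, 465 kg, ¥50,396.70):
Base rate for M-987 is 17%.
Duty = ¥50,396.70 × 17% = ¥8,567.44.
Line 3 (V-372, Casay, 884 kg, ¥154,691.16):
Base rate for V-372 is 16%.
V-372 has an FTA preferential rate, but origin Casay is not Karara; base rate stands.
Additional duty on V-372 from Casay: +26.5%. Applied ad valorem rate: 16% + 26.5% = 42.5%.
Duty = ¥154,691.16 × 42.5% = ¥65,743.74.
Total = ¥80,923.40 + ¥8,567.44 + ¥65,743.74 = ¥155,234.58.

¥155,234.58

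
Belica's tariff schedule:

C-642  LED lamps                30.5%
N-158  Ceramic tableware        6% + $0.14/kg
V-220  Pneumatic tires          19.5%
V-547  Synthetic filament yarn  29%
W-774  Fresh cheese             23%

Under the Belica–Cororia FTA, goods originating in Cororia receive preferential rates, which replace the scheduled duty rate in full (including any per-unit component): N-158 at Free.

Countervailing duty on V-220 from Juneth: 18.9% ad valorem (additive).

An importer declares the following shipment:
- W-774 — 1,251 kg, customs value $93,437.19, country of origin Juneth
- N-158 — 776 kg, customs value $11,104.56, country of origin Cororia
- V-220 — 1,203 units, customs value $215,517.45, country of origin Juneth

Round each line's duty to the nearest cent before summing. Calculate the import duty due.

$104,249.25

Line 1 (W-774, Juneth, 1,251 kg, $93,437.19):
Base rate for W-774 is 23%.
Duty = $93,437.19 × 23% = $21,490.55.
Line 2 (N-158, Cororia, 776 kg, $11,104.56):
Base rate for N-158 is 6% + $0.14/kg.
Origin Cororia qualifies under the Belica–Cororia agreement and N-158 is covered: preferential rate Free applies instead.
Duty = $11,104.56 × 0% = $0.00.
Line 3 (V-220, Juneth, 1,203 units, $215,517.45):
Base rate for V-220 is 19.5%.
Additional duty on V-220 from Juneth: +18.9%. Applied ad valorem rate: 19.5% + 18.9% = 38.4%.
Duty = $215,517.45 × 38.4% = $82,758.70.
Total = $21,490.55 + $0.00 + $82,758.70 = $104,249.25.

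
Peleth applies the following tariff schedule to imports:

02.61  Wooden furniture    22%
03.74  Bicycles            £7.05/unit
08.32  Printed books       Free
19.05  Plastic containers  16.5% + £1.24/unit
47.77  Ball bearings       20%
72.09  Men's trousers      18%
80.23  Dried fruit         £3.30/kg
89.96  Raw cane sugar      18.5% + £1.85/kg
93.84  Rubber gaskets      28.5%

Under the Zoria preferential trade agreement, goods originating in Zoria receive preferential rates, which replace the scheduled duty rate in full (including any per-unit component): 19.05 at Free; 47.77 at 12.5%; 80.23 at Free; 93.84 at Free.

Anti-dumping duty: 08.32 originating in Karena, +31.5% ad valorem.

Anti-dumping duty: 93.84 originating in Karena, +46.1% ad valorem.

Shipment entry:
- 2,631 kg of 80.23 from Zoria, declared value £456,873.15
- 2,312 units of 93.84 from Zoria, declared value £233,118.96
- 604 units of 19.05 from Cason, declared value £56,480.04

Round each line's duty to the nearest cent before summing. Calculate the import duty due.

£10,068.17

Line 1 (80.23, Zoria, 2,631 kg, £456,873.15):
Base rate for 80.23 is £3.30/kg.
Origin Zoria qualifies under the Peleth–Zoria agreement and 80.23 is covered: preferential rate Free applies instead.
Duty = £456,873.15 × 0% = £0.00.
Line 2 (93.84, Zoria, 2,312 units, £233,118.96):
Base rate for 93.84 is 28.5%.
Origin Zoria qualifies under the Peleth–Zoria agreement and 93.84 is covered: preferential rate Free applies instead.
The additional-duty order on 93.84 targets Karena, not Zoria; it does not apply.
Duty = £233,118.96 × 0% = £0.00.
Line 3 (19.05, Cason, 604 units, £56,480.04):
Base rate for 19.05 is 16.5% + £1.24/unit.
19.05 has an FTA preferential rate, but origin Cason is not Zoria; base rate stands.
Duty = £56,480.04 × 16.5% + 604 × £1.24 = £10,068.17.
Total = £0.00 + £0.00 + £10,068.17 = £10,068.17.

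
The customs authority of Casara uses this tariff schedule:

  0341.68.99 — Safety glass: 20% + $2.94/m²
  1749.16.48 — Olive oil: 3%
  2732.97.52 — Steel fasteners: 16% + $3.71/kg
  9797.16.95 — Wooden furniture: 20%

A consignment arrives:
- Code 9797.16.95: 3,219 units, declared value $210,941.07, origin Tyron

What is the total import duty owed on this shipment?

$42,188.21

Line 1 (9797.16.95, Tyron, 3,219 units, $210,941.07):
Base rate for 9797.16.95 is 20%.
Duty = $210,941.07 × 20% = $42,188.21.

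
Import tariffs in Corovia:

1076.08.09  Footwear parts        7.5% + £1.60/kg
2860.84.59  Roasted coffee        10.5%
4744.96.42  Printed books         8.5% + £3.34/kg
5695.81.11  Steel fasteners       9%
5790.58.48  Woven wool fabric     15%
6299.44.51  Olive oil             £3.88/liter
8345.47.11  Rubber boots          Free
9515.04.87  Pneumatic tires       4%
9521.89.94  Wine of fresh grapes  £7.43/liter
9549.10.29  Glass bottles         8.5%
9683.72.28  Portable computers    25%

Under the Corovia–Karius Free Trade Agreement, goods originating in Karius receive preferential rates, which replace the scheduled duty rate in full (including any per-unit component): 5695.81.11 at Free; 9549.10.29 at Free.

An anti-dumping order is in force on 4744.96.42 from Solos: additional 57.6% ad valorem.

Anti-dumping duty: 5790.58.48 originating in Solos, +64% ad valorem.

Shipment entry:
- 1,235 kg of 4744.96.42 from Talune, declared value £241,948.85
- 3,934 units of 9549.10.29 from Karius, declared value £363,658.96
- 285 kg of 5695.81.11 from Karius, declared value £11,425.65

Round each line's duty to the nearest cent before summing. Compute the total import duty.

£24,690.55

Line 1 (4744.96.42, Talune, 1,235 kg, £241,948.85):
Base rate for 4744.96.42 is 8.5% + £3.34/kg.
The additional-duty order on 4744.96.42 targets Solos, not Talune; it does not apply.
Duty = £241,948.85 × 8.5% + 1,235 × £3.34 = £24,690.55.
Line 2 (9549.10.29, Karius, 3,934 units, £363,658.96):
Base rate for 9549.10.29 is 8.5%.
Origin Karius qualifies under the Corovia–Karius agreement and 9549.10.29 is covered: preferential rate Free applies instead.
Duty = £363,658.96 × 0% = £0.00.
Line 3 (5695.81.11, Karius, 285 kg, £11,425.65):
Base rate for 5695.81.11 is 9%.
Origin Karius qualifies under the Corovia–Karius agreement and 5695.81.11 is covered: preferential rate Free applies instead.
Duty = £11,425.65 × 0% = £0.00.
Total = £24,690.55 + £0.00 + £0.00 = £24,690.55.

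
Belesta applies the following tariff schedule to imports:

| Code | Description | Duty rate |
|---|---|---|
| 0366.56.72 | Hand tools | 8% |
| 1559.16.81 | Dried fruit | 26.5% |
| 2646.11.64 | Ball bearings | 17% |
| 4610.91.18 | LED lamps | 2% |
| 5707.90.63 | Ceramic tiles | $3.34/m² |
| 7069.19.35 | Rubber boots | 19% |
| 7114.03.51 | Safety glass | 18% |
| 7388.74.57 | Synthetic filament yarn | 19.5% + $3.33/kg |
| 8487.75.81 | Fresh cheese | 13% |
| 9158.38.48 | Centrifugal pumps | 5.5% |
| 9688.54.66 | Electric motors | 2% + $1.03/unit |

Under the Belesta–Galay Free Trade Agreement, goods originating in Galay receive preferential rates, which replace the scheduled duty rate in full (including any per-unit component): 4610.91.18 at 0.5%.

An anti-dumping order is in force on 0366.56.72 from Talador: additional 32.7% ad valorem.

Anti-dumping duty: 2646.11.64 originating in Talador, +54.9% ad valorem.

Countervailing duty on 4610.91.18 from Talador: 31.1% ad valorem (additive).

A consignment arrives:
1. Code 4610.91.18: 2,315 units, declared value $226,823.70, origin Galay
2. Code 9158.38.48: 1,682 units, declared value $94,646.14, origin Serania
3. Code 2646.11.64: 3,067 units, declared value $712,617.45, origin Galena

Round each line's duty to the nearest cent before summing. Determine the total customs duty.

$127,484.63

Line 1 (4610.91.18, Galay, 2,315 units, $226,823.70):
Base rate for 4610.91.18 is 2%.
Origin Galay qualifies under the Belesta–Galay agreement and 4610.91.18 is covered: preferential rate 0.5% applies instead.
The additional-duty order on 4610.91.18 targets Talador, not Galay; it does not apply.
Duty = $226,823.70 × 0.5% = $1,134.12.
Line 2 (9158.38.48, Serania, 1,682 units, $94,646.14):
Base rate for 9158.38.48 is 5.5%.
Duty = $94,646.14 × 5.5% = $5,205.54.
Line 3 (2646.11.64, Galena, 3,067 units, $712,617.45):
Base rate for 2646.11.64 is 17%.
The additional-duty order on 2646.11.64 targets Talador, not Galena; it does not apply.
Duty = $712,617.45 × 17% = $121,144.97.
Total = $1,134.12 + $5,205.54 + $121,144.97 = $127,484.63.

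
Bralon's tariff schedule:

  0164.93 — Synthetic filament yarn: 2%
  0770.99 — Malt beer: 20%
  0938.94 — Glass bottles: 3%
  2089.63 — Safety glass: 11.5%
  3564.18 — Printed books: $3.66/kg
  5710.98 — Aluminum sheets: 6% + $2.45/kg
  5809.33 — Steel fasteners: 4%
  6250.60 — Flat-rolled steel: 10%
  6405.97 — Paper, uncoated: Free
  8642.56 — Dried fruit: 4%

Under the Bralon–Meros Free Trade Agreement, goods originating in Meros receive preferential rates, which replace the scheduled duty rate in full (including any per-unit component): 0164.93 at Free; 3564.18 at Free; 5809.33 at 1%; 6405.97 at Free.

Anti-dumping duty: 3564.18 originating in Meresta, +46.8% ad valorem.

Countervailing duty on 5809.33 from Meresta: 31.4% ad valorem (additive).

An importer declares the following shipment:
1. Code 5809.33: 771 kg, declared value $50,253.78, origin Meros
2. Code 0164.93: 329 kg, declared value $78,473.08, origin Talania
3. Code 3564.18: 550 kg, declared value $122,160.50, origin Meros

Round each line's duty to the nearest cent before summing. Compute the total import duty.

Line 1 (5809.33, Meros, 771 kg, $50,253.78):
Base rate for 5809.33 is 4%.
Origin Meros qualifies under the Bralon–Meros agreement and 5809.33 is covered: preferential rate 1% applies instead.
The additional-duty order on 5809.33 targets Meresta, not Meros; it does not apply.
Duty = $50,253.78 × 1% = $502.54.
Line 2 (0164.93, Talania, 329 kg, $78,473.08):
Base rate for 0164.93 is 2%.
0164.93 has an FTA preferential rate, but origin Talania is not Meros; base rate stands.
Duty = $78,473.08 × 2% = $1,569.46.
Line 3 (3564.18, Meros, 550 kg, $122,160.50):
Base rate for 3564.18 is $3.66/kg.
Origin Meros qualifies under the Bralon–Meros agreement and 3564.18 is covered: preferential rate Free applies instead.
The additional-duty order on 3564.18 targets Meresta, not Meros; it does not apply.
Duty = $122,160.50 × 0% = $0.00.
Total = $502.54 + $1,569.46 + $0.00 = $2,072.00.

$2,072.00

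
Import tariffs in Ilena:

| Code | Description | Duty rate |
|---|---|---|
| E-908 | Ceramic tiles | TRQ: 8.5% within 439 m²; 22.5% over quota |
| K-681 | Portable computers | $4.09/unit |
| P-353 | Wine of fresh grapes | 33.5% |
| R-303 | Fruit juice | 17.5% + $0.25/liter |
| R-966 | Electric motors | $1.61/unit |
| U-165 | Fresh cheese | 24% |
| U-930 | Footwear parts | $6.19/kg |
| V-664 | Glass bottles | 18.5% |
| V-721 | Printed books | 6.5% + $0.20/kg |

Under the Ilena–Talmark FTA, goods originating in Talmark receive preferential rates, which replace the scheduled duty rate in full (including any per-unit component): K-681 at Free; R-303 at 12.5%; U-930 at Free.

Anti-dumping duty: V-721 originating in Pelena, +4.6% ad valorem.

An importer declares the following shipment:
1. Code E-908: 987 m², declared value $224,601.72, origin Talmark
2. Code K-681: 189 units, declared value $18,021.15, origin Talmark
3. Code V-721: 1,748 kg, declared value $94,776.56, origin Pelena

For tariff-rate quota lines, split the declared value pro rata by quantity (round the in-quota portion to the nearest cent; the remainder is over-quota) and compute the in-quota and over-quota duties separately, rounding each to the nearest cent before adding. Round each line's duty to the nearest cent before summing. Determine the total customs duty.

Line 1 (E-908, Talmark, 987 m², $224,601.72):
Code E-908 is under a tariff-rate quota (threshold 439 m²). In-quota: 439 m² at 8.5%; over-quota: 548 m² at 22.5%.
Pro-rata value split: in-quota = $224,601.72 × 439/987 = $99,898.84; over-quota = $224,601.72 − $99,898.84 = $124,702.88.
In-quota duty = $99,898.84 × 8.5% = $8,491.40. Over-quota duty = $124,702.88 × 22.5% = $28,058.15.
Line duty = $8,491.40 + $28,058.15 = $36,549.55.
Line 2 (K-681, Talmark, 189 units, $18,021.15):
Base rate for K-681 is $4.09/unit.
Origin Talmark qualifies under the Ilena–Talmark agreement and K-681 is covered: preferential rate Free applies instead.
Duty = $18,021.15 × 0% = $0.00.
Line 3 (V-721, Pelena, 1,748 kg, $94,776.56):
Base rate for V-721 is 6.5% + $0.20/kg.
Additional duty on V-721 from Pelena: +4.6%. Applied ad valorem rate: 6.5% + 4.6% = 11.1%.
Duty = $94,776.56 × 11.1% + 1,748 × $0.20 = $10,869.80.
Total = $36,549.55 + $0.00 + $10,869.80 = $47,419.35.

$47,419.35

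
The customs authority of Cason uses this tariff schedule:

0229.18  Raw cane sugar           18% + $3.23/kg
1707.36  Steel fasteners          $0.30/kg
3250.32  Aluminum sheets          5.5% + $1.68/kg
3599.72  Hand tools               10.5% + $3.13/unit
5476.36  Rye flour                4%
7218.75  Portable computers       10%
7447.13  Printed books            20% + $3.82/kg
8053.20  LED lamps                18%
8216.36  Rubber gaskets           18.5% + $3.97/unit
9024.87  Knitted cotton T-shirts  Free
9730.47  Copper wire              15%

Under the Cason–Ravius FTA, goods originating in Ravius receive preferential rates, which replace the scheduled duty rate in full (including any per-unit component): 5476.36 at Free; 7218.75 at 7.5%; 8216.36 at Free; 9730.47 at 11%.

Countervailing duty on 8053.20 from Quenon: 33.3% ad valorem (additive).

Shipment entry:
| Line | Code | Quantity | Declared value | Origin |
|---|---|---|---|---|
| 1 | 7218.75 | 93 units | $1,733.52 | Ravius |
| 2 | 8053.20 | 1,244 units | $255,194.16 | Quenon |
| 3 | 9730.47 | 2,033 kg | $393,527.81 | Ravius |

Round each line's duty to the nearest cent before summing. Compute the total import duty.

Line 1 (7218.75, Ravius, 93 units, $1,733.52):
Base rate for 7218.75 is 10%.
Origin Ravius qualifies under the Cason–Ravius agreement and 7218.75 is covered: preferential rate 7.5% applies instead.
Duty = $1,733.52 × 7.5% = $130.01.
Line 2 (8053.20, Quenon, 1,244 units, $255,194.16):
Base rate for 8053.20 is 18%.
Additional duty on 8053.20 from Quenon: +33.3%. Applied ad valorem rate: 18% + 33.3% = 51.3%.
Duty = $255,194.16 × 51.3% = $130,914.60.
Line 3 (9730.47, Ravius, 2,033 kg, $393,527.81):
Base rate for 9730.47 is 15%.
Origin Ravius qualifies under the Cason–Ravius agreement and 9730.47 is covered: preferential rate 11% applies instead.
Duty = $393,527.81 × 11% = $43,288.06.
Total = $130.01 + $130,914.60 + $43,288.06 = $174,332.67.

$174,332.67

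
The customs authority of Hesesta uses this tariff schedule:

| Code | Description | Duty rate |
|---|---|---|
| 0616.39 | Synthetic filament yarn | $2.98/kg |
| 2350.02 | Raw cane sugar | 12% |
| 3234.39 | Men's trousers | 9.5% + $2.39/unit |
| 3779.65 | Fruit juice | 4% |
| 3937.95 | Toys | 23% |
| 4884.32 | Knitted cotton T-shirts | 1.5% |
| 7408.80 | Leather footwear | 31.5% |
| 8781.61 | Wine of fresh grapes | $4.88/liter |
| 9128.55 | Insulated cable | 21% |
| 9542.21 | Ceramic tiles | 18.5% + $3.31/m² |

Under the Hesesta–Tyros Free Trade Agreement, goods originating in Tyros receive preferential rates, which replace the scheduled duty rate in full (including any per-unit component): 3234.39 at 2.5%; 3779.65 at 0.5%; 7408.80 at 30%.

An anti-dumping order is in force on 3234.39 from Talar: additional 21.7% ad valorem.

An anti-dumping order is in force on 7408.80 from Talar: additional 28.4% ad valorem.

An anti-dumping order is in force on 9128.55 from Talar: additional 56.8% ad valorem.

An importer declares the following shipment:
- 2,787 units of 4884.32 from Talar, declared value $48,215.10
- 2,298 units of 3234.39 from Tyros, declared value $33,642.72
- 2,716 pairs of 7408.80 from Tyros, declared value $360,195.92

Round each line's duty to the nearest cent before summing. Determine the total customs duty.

Line 1 (4884.32, Talar, 2,787 units, $48,215.10):
Base rate for 4884.32 is 1.5%.
Duty = $48,215.10 × 1.5% = $723.23.
Line 2 (3234.39, Tyros, 2,298 units, $33,642.72):
Base rate for 3234.39 is 9.5% + $2.39/unit.
Origin Tyros qualifies under the Hesesta–Tyros agreement and 3234.39 is covered: preferential rate 2.5% applies instead.
The additional-duty order on 3234.39 targets Talar, not Tyros; it does not apply.
Duty = $33,642.72 × 2.5% = $841.07.
Line 3 (7408.80, Tyros, 2,716 pairs, $360,195.92):
Base rate for 7408.80 is 31.5%.
Origin Tyros qualifies under the Hesesta–Tyros agreement and 7408.80 is covered: preferential rate 30% applies instead.
The additional-duty order on 7408.80 targets Talar, not Tyros; it does not apply.
Duty = $360,195.92 × 30% = $108,058.78.
Total = $723.23 + $841.07 + $108,058.78 = $109,623.08.

$109,623.08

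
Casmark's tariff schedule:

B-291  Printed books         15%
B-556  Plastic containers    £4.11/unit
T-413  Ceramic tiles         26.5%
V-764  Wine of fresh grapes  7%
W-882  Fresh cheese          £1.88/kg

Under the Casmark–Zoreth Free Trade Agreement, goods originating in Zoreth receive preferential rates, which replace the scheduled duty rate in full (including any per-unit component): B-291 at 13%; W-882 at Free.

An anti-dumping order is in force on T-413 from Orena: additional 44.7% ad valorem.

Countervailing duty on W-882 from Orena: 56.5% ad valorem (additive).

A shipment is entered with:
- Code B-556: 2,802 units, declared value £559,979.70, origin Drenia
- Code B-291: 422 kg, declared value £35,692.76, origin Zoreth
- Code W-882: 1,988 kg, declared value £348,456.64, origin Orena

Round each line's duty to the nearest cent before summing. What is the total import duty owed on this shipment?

Line 1 (B-556, Drenia, 2,802 units, £559,979.70):
Base rate for B-556 is £4.11/unit.
Duty = 2,802 × £4.11 = £11,516.22.
Line 2 (B-291, Zoreth, 422 kg, £35,692.76):
Base rate for B-291 is 15%.
Origin Zoreth qualifies under the Casmark–Zoreth agreement and B-291 is covered: preferential rate 13% applies instead.
Duty = £35,692.76 × 13% = £4,640.06.
Line 3 (W-882, Orena, 1,988 kg, £348,456.64):
Base rate for W-882 is £1.88/kg.
W-882 has an FTA preferential rate, but origin Orena is not Zoreth; base rate stands.
Additional duty on W-882 from Orena: +56.5% ad valorem. Applied ad valorem rate = 56.5%.
Duty = £348,456.64 × 56.5% + 1,988 × £1.88 = £200,615.44.
Total = £11,516.22 + £4,640.06 + £200,615.44 = £216,771.72.

£216,771.72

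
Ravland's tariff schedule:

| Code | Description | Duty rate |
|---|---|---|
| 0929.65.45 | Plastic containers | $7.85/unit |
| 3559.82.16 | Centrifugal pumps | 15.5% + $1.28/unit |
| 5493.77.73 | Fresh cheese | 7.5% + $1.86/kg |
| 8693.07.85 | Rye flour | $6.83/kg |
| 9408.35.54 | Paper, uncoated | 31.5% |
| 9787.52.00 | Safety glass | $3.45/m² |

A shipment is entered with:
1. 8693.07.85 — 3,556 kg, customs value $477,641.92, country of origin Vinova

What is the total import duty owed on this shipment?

$24,287.48

Line 1 (8693.07.85, Vinova, 3,556 kg, $477,641.92):
Base rate for 8693.07.85 is $6.83/kg.
Duty = 3,556 × $6.83 = $24,287.48.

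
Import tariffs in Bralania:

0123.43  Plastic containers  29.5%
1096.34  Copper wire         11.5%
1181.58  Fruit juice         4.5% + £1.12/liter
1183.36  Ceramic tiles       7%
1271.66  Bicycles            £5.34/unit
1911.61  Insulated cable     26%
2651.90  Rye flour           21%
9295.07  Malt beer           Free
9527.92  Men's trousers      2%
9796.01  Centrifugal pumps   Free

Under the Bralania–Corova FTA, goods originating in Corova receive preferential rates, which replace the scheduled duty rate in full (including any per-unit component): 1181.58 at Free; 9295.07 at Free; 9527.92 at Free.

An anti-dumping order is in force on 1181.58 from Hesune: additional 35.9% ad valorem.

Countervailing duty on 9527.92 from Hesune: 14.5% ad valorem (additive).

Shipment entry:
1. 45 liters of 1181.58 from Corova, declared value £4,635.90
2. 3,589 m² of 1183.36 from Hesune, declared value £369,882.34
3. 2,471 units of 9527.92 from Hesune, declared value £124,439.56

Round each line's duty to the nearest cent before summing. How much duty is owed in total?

Line 1 (1181.58, Corova, 45 liters, £4,635.90):
Base rate for 1181.58 is 4.5% + £1.12/liter.
Origin Corova qualifies under the Bralania–Corova agreement and 1181.58 is covered: preferential rate Free applies instead.
The additional-duty order on 1181.58 targets Hesune, not Corova; it does not apply.
Duty = £4,635.90 × 0% = £0.00.
Line 2 (1183.36, Hesune, 3,589 m², £369,882.34):
Base rate for 1183.36 is 7%.
Duty = £369,882.34 × 7% = £25,891.76.
Line 3 (9527.92, Hesune, 2,471 units, £124,439.56):
Base rate for 9527.92 is 2%.
9527.92 has an FTA preferential rate, but origin Hesune is not Corova; base rate stands.
Additional duty on 9527.92 from Hesune: +14.5%. Applied ad valorem rate: 2% + 14.5% = 16.5%.
Duty = £124,439.56 × 16.5% = £20,532.53.
Total = £0.00 + £25,891.76 + £20,532.53 = £46,424.29.

£46,424.29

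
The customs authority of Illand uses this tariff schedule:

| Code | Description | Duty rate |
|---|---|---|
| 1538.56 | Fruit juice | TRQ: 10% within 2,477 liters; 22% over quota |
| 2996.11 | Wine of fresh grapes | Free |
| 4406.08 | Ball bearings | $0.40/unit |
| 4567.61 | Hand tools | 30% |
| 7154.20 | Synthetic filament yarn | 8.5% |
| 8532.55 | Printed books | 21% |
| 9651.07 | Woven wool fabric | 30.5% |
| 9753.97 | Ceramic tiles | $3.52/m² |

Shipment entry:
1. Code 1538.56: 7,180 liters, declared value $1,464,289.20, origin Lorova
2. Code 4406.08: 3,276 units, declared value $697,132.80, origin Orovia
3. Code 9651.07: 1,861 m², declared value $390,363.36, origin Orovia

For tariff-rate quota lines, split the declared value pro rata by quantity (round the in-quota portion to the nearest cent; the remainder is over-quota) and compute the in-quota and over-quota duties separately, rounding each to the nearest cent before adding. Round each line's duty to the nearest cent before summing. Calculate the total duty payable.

$381,895.72

Line 1 (1538.56, Lorova, 7,180 liters, $1,464,289.20):
Code 1538.56 is under a tariff-rate quota (threshold 2,477 liters). In-quota: 2,477 liters at 10%; over-quota: 4,703 liters at 22%.
Pro-rata value split: in-quota = $1,464,289.20 × 2,477/7,180 = $505,159.38; over-quota = $1,464,289.20 − $505,159.38 = $959,129.82.
In-quota duty = $505,159.38 × 10% = $50,515.94. Over-quota duty = $959,129.82 × 22% = $211,008.56.
Line duty = $50,515.94 + $211,008.56 = $261,524.50.
Line 2 (4406.08, Orovia, 3,276 units, $697,132.80):
Base rate for 4406.08 is $0.40/unit.
Duty = 3,276 × $0.40 = $1,310.40.
Line 3 (9651.07, Orovia, 1,861 m², $390,363.36):
Base rate for 9651.07 is 30.5%.
Duty = $390,363.36 × 30.5% = $119,060.82.
Total = $261,524.50 + $1,310.40 + $119,060.82 = $381,895.72.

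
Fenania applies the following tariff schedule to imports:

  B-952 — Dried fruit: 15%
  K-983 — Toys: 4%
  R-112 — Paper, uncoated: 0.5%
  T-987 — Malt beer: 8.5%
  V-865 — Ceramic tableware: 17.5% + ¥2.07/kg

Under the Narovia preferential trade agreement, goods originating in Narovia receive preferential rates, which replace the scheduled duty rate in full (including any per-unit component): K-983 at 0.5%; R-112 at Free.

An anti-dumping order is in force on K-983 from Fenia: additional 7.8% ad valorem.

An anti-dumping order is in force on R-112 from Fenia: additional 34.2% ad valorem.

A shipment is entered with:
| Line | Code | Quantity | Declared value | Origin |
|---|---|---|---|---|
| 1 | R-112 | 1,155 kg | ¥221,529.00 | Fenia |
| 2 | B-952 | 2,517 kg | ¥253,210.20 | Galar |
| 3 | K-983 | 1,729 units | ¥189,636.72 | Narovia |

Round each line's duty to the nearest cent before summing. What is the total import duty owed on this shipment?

¥115,800.27

Line 1 (R-112, Fenia, 1,155 kg, ¥221,529.00):
Base rate for R-112 is 0.5%.
R-112 has an FTA preferential rate, but origin Fenia is not Narovia; base rate stands.
Additional duty on R-112 from Fenia: +34.2%. Applied ad valorem rate: 0.5% + 34.2% = 34.7%.
Duty = ¥221,529.00 × 34.7% = ¥76,870.56.
Line 2 (B-952, Galar, 2,517 kg, ¥253,210.20):
Base rate for B-952 is 15%.
Duty = ¥253,210.20 × 15% = ¥37,981.53.
Line 3 (K-983, Narovia, 1,729 units, ¥189,636.72):
Base rate for K-983 is 4%.
Origin Narovia qualifies under the Fenania–Narovia agreement and K-983 is covered: preferential rate 0.5% applies instead.
The additional-duty order on K-983 targets Fenia, not Narovia; it does not apply.
Duty = ¥189,636.72 × 0.5% = ¥948.18.
Total = ¥76,870.56 + ¥37,981.53 + ¥948.18 = ¥115,800.27.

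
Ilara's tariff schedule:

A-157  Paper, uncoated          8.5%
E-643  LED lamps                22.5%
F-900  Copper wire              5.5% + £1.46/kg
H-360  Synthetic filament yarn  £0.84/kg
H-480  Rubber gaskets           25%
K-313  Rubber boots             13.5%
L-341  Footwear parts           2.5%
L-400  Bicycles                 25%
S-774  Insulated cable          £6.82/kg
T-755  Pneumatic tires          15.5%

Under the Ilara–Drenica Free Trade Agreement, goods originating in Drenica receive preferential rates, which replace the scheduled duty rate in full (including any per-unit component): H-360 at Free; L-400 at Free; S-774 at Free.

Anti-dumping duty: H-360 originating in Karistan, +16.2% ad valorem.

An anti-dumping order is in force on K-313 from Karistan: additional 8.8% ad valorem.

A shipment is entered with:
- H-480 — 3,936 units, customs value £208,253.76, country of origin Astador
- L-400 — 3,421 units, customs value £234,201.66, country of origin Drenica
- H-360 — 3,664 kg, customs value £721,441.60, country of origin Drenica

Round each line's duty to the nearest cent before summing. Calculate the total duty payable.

£52,063.44

Line 1 (H-480, Astador, 3,936 units, £208,253.76):
Base rate for H-480 is 25%.
Duty = £208,253.76 × 25% = £52,063.44.
Line 2 (L-400, Drenica, 3,421 units, £234,201.66):
Base rate for L-400 is 25%.
Origin Drenica qualifies under the Ilara–Drenica agreement and L-400 is covered: preferential rate Free applies instead.
Duty = £234,201.66 × 0% = £0.00.
Line 3 (H-360, Drenica, 3,664 kg, £721,441.60):
Base rate for H-360 is £0.84/kg.
Origin Drenica qualifies under the Ilara–Drenica agreement and H-360 is covered: preferential rate Free applies instead.
The additional-duty order on H-360 targets Karistan, not Drenica; it does not apply.
Duty = £721,441.60 × 0% = £0.00.
Total = £52,063.44 + £0.00 + £0.00 = £52,063.44.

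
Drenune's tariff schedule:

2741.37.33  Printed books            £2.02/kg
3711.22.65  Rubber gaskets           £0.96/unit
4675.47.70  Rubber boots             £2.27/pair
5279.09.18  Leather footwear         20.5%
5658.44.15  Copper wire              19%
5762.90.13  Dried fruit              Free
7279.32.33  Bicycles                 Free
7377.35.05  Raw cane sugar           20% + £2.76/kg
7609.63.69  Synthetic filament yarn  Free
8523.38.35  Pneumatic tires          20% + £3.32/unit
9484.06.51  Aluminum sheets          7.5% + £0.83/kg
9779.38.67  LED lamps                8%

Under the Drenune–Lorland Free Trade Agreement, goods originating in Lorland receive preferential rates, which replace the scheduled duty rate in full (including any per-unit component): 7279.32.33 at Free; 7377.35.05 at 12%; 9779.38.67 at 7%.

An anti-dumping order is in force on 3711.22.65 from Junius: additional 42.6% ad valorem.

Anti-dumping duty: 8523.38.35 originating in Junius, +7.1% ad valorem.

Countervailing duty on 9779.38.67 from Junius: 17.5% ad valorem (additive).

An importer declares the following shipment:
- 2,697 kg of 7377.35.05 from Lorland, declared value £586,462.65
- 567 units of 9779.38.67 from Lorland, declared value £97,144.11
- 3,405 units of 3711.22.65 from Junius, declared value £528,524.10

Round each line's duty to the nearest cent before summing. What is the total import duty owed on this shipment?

Line 1 (7377.35.05, Lorland, 2,697 kg, £586,462.65):
Base rate for 7377.35.05 is 20% + £2.76/kg.
Origin Lorland qualifies under the Drenune–Lorland agreement and 7377.35.05 is covered: preferential rate 12% applies instead.
Duty = £586,462.65 × 12% = £70,375.52.
Line 2 (9779.38.67, Lorland, 567 units, £97,144.11):
Base rate for 9779.38.67 is 8%.
Origin Lorland qualifies under the Drenune–Lorland agreement and 9779.38.67 is covered: preferential rate 7% applies instead.
The additional-duty order on 9779.38.67 targets Junius, not Lorland; it does not apply.
Duty = £97,144.11 × 7% = £6,800.09.
Line 3 (3711.22.65, Junius, 3,405 units, £528,524.10):
Base rate for 3711.22.65 is £0.96/unit.
Additional duty on 3711.22.65 from Junius: +42.6% ad valorem. Applied ad valorem rate = 42.6%.
Duty = £528,524.10 × 42.6% + 3,405 × £0.96 = £228,420.07.
Total = £70,375.52 + £6,800.09 + £228,420.07 = £305,595.68.

£305,595.68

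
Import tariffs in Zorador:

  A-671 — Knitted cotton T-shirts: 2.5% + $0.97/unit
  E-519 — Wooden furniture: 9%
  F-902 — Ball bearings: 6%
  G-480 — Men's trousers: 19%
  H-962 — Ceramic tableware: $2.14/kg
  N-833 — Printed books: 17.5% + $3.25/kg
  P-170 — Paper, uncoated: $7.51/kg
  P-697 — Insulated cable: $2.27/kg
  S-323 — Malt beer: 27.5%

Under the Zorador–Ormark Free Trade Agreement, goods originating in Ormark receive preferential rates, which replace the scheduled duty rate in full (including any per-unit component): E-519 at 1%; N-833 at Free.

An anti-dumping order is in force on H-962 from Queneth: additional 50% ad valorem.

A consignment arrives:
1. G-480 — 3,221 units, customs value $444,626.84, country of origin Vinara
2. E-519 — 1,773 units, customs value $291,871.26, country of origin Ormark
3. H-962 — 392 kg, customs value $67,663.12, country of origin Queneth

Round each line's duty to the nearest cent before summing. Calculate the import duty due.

$122,068.25

Line 1 (G-480, Vinara, 3,221 units, $444,626.84):
Base rate for G-480 is 19%.
Duty = $444,626.84 × 19% = $84,479.10.
Line 2 (E-519, Ormark, 1,773 units, $291,871.26):
Base rate for E-519 is 9%.
Origin Ormark qualifies under the Zorador–Ormark agreement and E-519 is covered: preferential rate 1% applies instead.
Duty = $291,871.26 × 1% = $2,918.71.
Line 3 (H-962, Queneth, 392 kg, $67,663.12):
Base rate for H-962 is $2.14/kg.
Additional duty on H-962 from Queneth: +50% ad valorem. Applied ad valorem rate = 50%.
Duty = $67,663.12 × 50% + 392 × $2.14 = $34,670.44.
Total = $84,479.10 + $2,918.71 + $34,670.44 = $122,068.25.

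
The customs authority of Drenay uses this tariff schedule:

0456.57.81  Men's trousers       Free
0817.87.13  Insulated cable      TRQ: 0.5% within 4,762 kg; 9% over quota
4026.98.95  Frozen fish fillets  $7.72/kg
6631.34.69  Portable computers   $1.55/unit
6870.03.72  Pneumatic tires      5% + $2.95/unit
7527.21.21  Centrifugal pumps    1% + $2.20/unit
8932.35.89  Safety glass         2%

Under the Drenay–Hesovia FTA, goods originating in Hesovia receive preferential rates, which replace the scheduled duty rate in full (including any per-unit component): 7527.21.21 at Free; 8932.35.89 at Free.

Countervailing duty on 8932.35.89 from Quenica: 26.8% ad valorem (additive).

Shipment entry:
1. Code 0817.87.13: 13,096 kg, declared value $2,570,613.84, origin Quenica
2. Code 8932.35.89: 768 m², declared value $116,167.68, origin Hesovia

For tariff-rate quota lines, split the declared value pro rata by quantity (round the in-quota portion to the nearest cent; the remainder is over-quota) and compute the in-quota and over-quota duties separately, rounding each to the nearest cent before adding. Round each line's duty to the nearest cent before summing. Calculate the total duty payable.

Line 1 (0817.87.13, Quenica, 13,096 kg, $2,570,613.84):
Code 0817.87.13 is under a tariff-rate quota (threshold 4,762 kg). In-quota: 4,762 kg at 0.5%; over-quota: 8,334 kg at 9%.
Pro-rata value split: in-quota = $2,570,613.84 × 4,762/13,096 = $934,732.98; over-quota = $2,570,613.84 − $934,732.98 = $1,635,880.86.
In-quota duty = $934,732.98 × 0.5% = $4,673.66. Over-quota duty = $1,635,880.86 × 9% = $147,229.28.
Line duty = $4,673.66 + $147,229.28 = $151,902.94.
Line 2 (8932.35.89, Hesovia, 768 m², $116,167.68):
Base rate for 8932.35.89 is 2%.
Origin Hesovia qualifies under the Drenay–Hesovia agreement and 8932.35.89 is covered: preferential rate Free applies instead.
The additional-duty order on 8932.35.89 targets Quenica, not Hesovia; it does not apply.
Duty = $116,167.68 × 0% = $0.00.
Total = $151,902.94 + $0.00 = $151,902.94.

$151,902.94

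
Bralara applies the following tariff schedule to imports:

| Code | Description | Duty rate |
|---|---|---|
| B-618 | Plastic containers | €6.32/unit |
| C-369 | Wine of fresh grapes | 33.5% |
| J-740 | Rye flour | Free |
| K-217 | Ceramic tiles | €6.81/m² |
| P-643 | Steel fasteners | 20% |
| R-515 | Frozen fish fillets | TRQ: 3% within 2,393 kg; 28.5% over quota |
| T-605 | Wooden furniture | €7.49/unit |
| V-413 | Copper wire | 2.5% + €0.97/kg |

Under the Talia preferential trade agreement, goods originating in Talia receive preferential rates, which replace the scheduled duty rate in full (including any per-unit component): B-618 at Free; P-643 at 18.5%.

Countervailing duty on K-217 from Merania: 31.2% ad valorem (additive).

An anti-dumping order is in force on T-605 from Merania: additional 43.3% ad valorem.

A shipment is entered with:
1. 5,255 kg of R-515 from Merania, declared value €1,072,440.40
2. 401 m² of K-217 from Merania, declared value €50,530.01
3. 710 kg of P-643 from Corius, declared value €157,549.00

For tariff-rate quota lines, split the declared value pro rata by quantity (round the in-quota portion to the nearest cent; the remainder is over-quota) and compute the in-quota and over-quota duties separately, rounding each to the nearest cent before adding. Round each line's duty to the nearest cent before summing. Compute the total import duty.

€231,118.80

Line 1 (R-515, Merania, 5,255 kg, €1,072,440.40):
Code R-515 is under a tariff-rate quota (threshold 2,393 kg). In-quota: 2,393 kg at 3%; over-quota: 2,862 kg at 28.5%.
Pro-rata value split: in-quota = €1,072,440.40 × 2,393/5,255 = €488,363.44; over-quota = €1,072,440.40 − €488,363.44 = €584,076.96.
In-quota duty = €488,363.44 × 3% = €14,650.90. Over-quota duty = €584,076.96 × 28.5% = €166,461.93.
Line duty = €14,650.90 + €166,461.93 = €181,112.83.
Line 2 (K-217, Merania, 401 m², €50,530.01):
Base rate for K-217 is €6.81/m².
Additional duty on K-217 from Merania: +31.2% ad valorem. Applied ad valorem rate = 31.2%.
Duty = €50,530.01 × 31.2% + 401 × €6.81 = €18,496.17.
Line 3 (P-643, Corius, 710 kg, €157,549.00):
Base rate for P-643 is 20%.
P-643 has an FTA preferential rate, but origin Corius is not Talia; base rate stands.
Duty = €157,549.00 × 20% = €31,509.80.
Total = €181,112.83 + €18,496.17 + €31,509.80 = €231,118.80.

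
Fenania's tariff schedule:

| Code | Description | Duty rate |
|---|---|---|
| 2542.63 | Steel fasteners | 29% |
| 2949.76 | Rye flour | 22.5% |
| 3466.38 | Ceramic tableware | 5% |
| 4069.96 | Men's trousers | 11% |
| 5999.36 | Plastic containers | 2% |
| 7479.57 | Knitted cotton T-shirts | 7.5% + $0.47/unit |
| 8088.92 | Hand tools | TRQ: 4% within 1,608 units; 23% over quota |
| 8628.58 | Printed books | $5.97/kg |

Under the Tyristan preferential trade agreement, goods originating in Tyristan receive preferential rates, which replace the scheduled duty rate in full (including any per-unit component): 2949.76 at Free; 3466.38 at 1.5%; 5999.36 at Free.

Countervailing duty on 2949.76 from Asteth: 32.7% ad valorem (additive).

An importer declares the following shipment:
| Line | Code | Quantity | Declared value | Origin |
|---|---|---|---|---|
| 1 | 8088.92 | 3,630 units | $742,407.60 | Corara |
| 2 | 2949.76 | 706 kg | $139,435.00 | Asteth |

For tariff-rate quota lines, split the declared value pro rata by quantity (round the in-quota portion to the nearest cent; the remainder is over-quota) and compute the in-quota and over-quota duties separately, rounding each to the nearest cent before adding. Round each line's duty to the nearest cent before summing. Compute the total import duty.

$185,236.92

Line 1 (8088.92, Corara, 3,630 units, $742,407.60):
Code 8088.92 is under a tariff-rate quota (threshold 1,608 units). In-quota: 1,608 units at 4%; over-quota: 2,022 units at 23%.
Pro-rata value split: in-quota = $742,407.60 × 1,608/3,630 = $328,868.16; over-quota = $742,407.60 − $328,868.16 = $413,539.44.
In-quota duty = $328,868.16 × 4% = $13,154.73. Over-quota duty = $413,539.44 × 23% = $95,114.07.
Line duty = $13,154.73 + $95,114.07 = $108,268.80.
Line 2 (2949.76, Asteth, 706 kg, $139,435.00):
Base rate for 2949.76 is 22.5%.
2949.76 has an FTA preferential rate, but origin Asteth is not Tyristan; base rate stands.
Additional duty on 2949.76 from Asteth: +32.7%. Applied ad valorem rate: 22.5% + 32.7% = 55.2%.
Duty = $139,435.00 × 55.2% = $76,968.12.
Total = $108,268.80 + $76,968.12 = $185,236.92.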